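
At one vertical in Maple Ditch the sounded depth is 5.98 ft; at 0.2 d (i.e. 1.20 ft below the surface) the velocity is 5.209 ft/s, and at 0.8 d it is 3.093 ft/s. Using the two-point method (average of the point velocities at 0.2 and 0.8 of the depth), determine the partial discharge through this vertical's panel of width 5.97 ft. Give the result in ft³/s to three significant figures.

v̄ = (5.209 + 3.093) / 2 = 4.151 ft/s
q = v̄ × d × w = 4.151 × 5.98 × 5.97 = 148.2 ft³/s

148 ft³/s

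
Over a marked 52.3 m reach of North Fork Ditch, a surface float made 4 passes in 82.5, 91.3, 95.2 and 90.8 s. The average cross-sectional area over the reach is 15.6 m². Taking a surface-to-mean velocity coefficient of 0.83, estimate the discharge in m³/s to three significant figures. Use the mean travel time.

7.53 m³/s

t̄ = (82.5 + 91.3 + 95.2 + 90.8) / 4 = 89.95 s
v_surface = L / t̄ = 52.3 / 89.95 = 0.5814 m/s
v_mean = 0.83 × 0.5814 = 0.4826 m/s
Q = A × v_mean = 15.6 × 0.4826 = 7.528 m³/s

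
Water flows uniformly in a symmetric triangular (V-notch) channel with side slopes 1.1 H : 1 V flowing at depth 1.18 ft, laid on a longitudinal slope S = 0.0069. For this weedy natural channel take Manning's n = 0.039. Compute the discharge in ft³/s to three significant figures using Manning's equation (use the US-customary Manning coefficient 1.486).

2.79 ft³/s

A = z·y² = 1.1×1.18² = 1.532 ft²
P = 2y√(1+z²) = 2×1.18×√(1+1.1²) = 3.508 ft
R = A/P = 1.532/3.508 = 0.4366 ft
Q = (1.486/n)·A·R^(2/3)·S^(1/2) = (1.486/0.039) × 1.532 × 0.4366^(2/3) × 0.0069^(1/2) = 2.790 ft³/s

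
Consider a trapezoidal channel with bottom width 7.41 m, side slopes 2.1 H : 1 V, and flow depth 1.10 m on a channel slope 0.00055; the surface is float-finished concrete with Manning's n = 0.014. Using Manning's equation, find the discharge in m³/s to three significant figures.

A = (b + z·y)·y = (7.41 + 2.1×1.10)×1.10 = 10.69 m²
P = b + 2y√(1+z²) = 7.41 + 2×1.10×√(1+2.1²) = 12.53 m
R = A/P = 10.69/12.53 = 0.8535 m
Q = (1/n)·A·R^(2/3)·S^(1/2) = (1/0.014) × 10.69 × 0.8535^(2/3) × 0.00055^(1/2) = 16.12 m³/s

16.1 m³/s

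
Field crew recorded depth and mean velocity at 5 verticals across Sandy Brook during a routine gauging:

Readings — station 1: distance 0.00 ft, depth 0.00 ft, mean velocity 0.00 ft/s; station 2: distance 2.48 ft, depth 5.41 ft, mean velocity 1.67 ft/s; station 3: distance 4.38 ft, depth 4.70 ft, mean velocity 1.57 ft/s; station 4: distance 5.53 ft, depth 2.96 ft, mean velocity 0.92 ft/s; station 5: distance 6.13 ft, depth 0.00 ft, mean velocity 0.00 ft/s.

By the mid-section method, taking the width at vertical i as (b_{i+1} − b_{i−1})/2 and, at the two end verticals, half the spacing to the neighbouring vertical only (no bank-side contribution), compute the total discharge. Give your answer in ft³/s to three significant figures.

w_2 = (4.38 − 0.00)/2 = 2.19 ft; q_2 = 1.67 × 5.41 × 2.19 = 19.79 ft³/s
w_3 = (5.53 − 2.48)/2 = 1.525 ft; q_3 = 1.57 × 4.70 × 1.525 = 11.25 ft³/s
w_4 = (6.13 − 4.38)/2 = 0.875 ft; q_4 = 0.92 × 2.96 × 0.875 = 2.383 ft³/s
Stations 1, 5 contribute zero (depth or velocity is 0).
Q = Σ qᵢ = 33.42 ft³/s

33.4 ft³/s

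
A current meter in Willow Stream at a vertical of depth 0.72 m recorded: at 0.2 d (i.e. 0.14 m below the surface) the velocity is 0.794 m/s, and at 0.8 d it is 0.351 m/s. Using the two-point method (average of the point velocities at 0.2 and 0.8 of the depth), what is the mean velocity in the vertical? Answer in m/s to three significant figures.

0.573 m/s

v̄ = (0.794 + 0.351) / 2 = 0.5725 m/s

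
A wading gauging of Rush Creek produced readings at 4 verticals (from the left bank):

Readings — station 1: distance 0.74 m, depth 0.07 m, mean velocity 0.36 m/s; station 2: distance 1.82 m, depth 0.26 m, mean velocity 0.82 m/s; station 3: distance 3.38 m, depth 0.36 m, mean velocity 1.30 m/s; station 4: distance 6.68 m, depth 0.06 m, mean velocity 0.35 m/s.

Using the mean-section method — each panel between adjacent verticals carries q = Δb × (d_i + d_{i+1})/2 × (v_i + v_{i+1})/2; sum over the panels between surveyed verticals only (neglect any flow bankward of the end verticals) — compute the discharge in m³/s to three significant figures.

Panel 1-2: Δb = 1.08 m, d̄ = (0.07+0.26)/2 = 0.165, v̄ = (0.36+0.82)/2 = 0.59 → q = 1.08×0.165×0.59 = 0.1051 m³/s
Panel 2-3: Δb = 1.56 m, d̄ = (0.26+0.36)/2 = 0.31, v̄ = (0.82+1.30)/2 = 1.06 → q = 1.56×0.31×1.06 = 0.5126 m³/s
Panel 3-4: Δb = 3.3 m, d̄ = (0.36+0.06)/2 = 0.21, v̄ = (1.30+0.35)/2 = 0.825 → q = 3.3×0.21×0.825 = 0.5717 m³/s
Q = Σ q = 1.189 m³/s

1.19 m³/s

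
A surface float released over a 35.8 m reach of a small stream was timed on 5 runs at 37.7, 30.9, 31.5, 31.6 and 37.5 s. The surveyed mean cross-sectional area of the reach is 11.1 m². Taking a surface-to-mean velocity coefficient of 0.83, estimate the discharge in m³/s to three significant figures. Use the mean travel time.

9.75 m³/s

t̄ = (37.7 + 30.9 + 31.5 + 31.6 + 37.5) / 5 = 33.84 s
v_surface = L / t̄ = 35.8 / 33.84 = 1.058 m/s
v_mean = 0.83 × 1.058 = 0.8781 m/s
Q = A × v_mean = 11.1 × 0.8781 = 9.747 m³/s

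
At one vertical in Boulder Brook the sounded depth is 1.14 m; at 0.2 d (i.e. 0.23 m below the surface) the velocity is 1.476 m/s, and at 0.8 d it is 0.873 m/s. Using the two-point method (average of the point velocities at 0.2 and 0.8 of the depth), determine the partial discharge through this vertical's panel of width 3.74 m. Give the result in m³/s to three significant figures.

5.01 m³/s

v̄ = (1.476 + 0.873) / 2 = 1.175 m/s
q = v̄ × d × w = 1.175 × 1.14 × 3.74 = 5.008 m³/s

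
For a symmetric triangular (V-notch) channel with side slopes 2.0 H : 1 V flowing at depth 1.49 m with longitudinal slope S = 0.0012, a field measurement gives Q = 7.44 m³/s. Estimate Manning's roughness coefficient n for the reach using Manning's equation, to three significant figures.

A = z·y² = 2.0×1.49² = 4.440 m²
P = 2y√(1+z²) = 2×1.49×√(1+2.0²) = 6.663 m
R = A/P = 4.440/6.663 = 0.6663 m
n = (1/Q)·A·R^(2/3)·S^(1/2) = (1/7.44) × 4.440 × 0.7629 × 0.03464 = 0.01577

0.0158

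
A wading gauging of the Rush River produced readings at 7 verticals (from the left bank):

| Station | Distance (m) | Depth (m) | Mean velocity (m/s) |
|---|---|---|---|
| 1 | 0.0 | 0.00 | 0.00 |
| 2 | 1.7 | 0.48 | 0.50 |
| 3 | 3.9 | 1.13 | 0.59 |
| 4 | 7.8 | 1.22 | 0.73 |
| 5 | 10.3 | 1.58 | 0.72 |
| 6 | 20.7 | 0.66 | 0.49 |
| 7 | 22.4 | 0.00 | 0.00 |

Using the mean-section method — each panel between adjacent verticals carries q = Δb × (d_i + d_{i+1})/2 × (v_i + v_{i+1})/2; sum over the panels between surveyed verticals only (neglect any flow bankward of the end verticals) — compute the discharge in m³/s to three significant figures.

Panel 1-2: Δb = 1.7 m, d̄ = (0.00+0.48)/2 = 0.24, v̄ = (0.00+0.50)/2 = 0.25 → q = 1.7×0.24×0.25 = 0.1020 m³/s
Panel 2-3: Δb = 2.2 m, d̄ = (0.48+1.13)/2 = 0.805, v̄ = (0.50+0.59)/2 = 0.545 → q = 2.2×0.805×0.545 = 0.9652 m³/s
Panel 3-4: Δb = 3.9 m, d̄ = (1.13+1.22)/2 = 1.175, v̄ = (0.59+0.73)/2 = 0.66 → q = 3.9×1.175×0.66 = 3.024 m³/s
Panel 4-5: Δb = 2.5 m, d̄ = (1.22+1.58)/2 = 1.4, v̄ = (0.73+0.72)/2 = 0.725 → q = 2.5×1.4×0.725 = 2.538 m³/s
Panel 5-6: Δb = 10.4 m, d̄ = (1.58+0.66)/2 = 1.12, v̄ = (0.72+0.49)/2 = 0.605 → q = 10.4×1.12×0.605 = 7.047 m³/s
Panel 6-7: Δb = 1.7 m, d̄ = (0.66+0.00)/2 = 0.33, v̄ = (0.49+0.00)/2 = 0.245 → q = 1.7×0.33×0.245 = 0.1374 m³/s
Q = Σ q = 13.81 m³/s

13.8 m³/s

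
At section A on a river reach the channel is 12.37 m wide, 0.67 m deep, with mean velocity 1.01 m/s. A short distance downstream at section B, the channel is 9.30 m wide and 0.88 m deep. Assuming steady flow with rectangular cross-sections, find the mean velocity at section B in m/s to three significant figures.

1.02 m/s

Q = A₁V₁ = (12.37×0.67) × 1.01 = 8.371 m³/s
A₂ = 9.30 × 0.88 = 8.184 m²
V₂ = Q/A₂ = 8.371/8.184 = 1.023 m/s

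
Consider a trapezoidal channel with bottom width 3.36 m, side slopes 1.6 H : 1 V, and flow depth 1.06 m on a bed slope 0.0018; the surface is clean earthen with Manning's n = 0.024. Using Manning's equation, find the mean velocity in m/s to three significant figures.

A = (b + z·y)·y = (3.36 + 1.6×1.06)×1.06 = 5.359 m²
P = b + 2y√(1+z²) = 3.36 + 2×1.06×√(1+1.6²) = 7.360 m
R = A/P = 5.359/7.360 = 0.7282 m
Q = (1/n)·A·R^(2/3)·S^(1/2) = (1/0.024) × 5.359 × 0.7282^(2/3) × 0.0018^(1/2) = 7.668 m³/s
V = Q/A = 7.668/5.359 = 1.431 m/s

1.43 m/s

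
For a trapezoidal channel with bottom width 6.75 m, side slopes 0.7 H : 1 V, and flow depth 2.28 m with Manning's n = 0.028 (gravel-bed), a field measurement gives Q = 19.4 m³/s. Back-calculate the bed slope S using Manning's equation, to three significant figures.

0.000456

A = (b + z·y)·y = (6.75 + 0.7×2.28)×2.28 = 19.03 m²
P = b + 2y√(1+z²) = 6.75 + 2×2.28×√(1+0.7²) = 12.32 m
R = A/P = 19.03/12.32 = 1.545 m
S = (Q·n / (1·A·R^(2/3)))² = (19.4×0.028 / (1×19.03×1.336))² = 0.0004562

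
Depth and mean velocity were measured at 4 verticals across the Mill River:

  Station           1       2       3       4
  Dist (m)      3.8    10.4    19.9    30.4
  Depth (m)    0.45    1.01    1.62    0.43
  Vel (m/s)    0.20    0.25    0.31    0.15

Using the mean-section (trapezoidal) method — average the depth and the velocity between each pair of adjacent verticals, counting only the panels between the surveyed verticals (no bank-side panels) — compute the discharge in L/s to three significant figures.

Panel 1-2: Δb = 6.6 m, d̄ = (0.45+1.01)/2 = 0.73, v̄ = (0.20+0.25)/2 = 0.225 → q = 6.6×0.73×0.225 = 1.084 m³/s
Panel 2-3: Δb = 9.5 m, d̄ = (1.01+1.62)/2 = 1.315, v̄ = (0.25+0.31)/2 = 0.28 → q = 9.5×1.315×0.28 = 3.498 m³/s
Panel 3-4: Δb = 10.5 m, d̄ = (1.62+0.43)/2 = 1.025, v̄ = (0.31+0.15)/2 = 0.23 → q = 10.5×1.025×0.23 = 2.475 m³/s
Q = Σ q = 7.057 m³/s
= 7.057 × 1000 = 7057 L/s

7060 L/s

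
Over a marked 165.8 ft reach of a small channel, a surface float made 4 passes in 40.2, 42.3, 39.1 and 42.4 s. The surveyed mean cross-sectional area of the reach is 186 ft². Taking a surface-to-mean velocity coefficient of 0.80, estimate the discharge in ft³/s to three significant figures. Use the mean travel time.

t̄ = (40.2 + 42.3 + 39.1 + 42.4) / 4 = 41 s
v_surface = L / t̄ = 165.8 / 41 = 4.044 ft/s
v_mean = 0.80 × 4.044 = 3.235 ft/s
Q = A × v_mean = 186 × 3.235 = 601.7 ft³/s

602 ft³/s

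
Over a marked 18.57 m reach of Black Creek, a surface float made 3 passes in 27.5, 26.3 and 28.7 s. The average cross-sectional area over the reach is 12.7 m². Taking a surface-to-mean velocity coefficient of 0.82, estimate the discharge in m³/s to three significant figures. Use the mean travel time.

7.03 m³/s

t̄ = (27.5 + 26.3 + 28.7) / 3 = 27.5 s
v_surface = L / t̄ = 18.57 / 27.5 = 0.6753 m/s
v_mean = 0.82 × 0.6753 = 0.5537 m/s
Q = A × v_mean = 12.7 × 0.5537 = 7.032 m³/s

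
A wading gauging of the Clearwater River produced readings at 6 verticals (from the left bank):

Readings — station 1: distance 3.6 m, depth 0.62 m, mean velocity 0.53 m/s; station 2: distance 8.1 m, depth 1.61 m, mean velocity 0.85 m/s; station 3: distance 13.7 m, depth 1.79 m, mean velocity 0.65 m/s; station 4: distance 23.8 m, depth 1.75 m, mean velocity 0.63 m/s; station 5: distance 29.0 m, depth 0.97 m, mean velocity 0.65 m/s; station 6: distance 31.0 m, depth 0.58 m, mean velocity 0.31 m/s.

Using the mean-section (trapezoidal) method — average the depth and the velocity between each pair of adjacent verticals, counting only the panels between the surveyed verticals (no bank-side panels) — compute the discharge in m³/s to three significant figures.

Panel 1-2: Δb = 4.5 m, d̄ = (0.62+1.61)/2 = 1.115, v̄ = (0.53+0.85)/2 = 0.69 → q = 4.5×1.115×0.69 = 3.462 m³/s
Panel 2-3: Δb = 5.6 m, d̄ = (1.61+1.79)/2 = 1.7, v̄ = (0.85+0.65)/2 = 0.75 → q = 5.6×1.7×0.75 = 7.140 m³/s
Panel 3-4: Δb = 10.1 m, d̄ = (1.79+1.75)/2 = 1.77, v̄ = (0.65+0.63)/2 = 0.64 → q = 10.1×1.77×0.64 = 11.44 m³/s
Panel 4-5: Δb = 5.2 m, d̄ = (1.75+0.97)/2 = 1.36, v̄ = (0.63+0.65)/2 = 0.64 → q = 5.2×1.36×0.64 = 4.526 m³/s
Panel 5-6: Δb = 2 m, d̄ = (0.97+0.58)/2 = 0.775, v̄ = (0.65+0.31)/2 = 0.48 → q = 2×0.775×0.48 = 0.7440 m³/s
Q = Σ q = 27.31 m³/s

27.3 m³/s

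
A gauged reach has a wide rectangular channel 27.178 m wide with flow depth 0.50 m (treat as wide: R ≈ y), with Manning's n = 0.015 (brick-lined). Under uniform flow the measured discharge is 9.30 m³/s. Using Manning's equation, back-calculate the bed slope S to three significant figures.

A = b·y = 27.178 × 0.50 = 13.59 m²
Wide channel: R ≈ y = 0.50 m
S = (Q·n / (1·A·R^(2/3)))² = (9.30×0.015 / (1×13.59×0.6300))² = 0.0002656

0.000266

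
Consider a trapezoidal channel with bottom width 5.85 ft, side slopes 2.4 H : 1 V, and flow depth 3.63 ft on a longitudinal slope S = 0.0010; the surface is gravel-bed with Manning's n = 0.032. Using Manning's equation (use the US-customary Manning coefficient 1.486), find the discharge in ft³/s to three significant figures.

A = (b + z·y)·y = (5.85 + 2.4×3.63)×3.63 = 52.86 ft²
P = b + 2y√(1+z²) = 5.85 + 2×3.63×√(1+2.4²) = 24.73 ft
R = A/P = 52.86/24.73 = 2.138 ft
Q = (1.486/n)·A·R^(2/3)·S^(1/2) = (1.486/0.032) × 52.86 × 2.138^(2/3) × 0.0010^(1/2) = 128.8 ft³/s

129 ft³/s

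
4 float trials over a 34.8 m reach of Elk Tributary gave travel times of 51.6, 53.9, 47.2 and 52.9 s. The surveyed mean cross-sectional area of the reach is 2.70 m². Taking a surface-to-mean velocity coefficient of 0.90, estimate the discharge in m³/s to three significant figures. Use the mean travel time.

1.65 m³/s

t̄ = (51.6 + 53.9 + 47.2 + 52.9) / 4 = 51.4 s
v_surface = L / t̄ = 34.8 / 51.4 = 0.6770 m/s
v_mean = 0.90 × 0.6770 = 0.6093 m/s
Q = A × v_mean = 2.70 × 0.6093 = 1.645 m³/s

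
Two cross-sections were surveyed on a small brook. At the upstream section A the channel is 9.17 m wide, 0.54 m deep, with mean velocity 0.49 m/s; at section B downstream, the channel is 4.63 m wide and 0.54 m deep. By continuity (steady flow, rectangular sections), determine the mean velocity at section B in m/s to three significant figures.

Q = A₁V₁ = (9.17×0.54) × 0.49 = 2.426 m³/s
A₂ = 4.63 × 0.54 = 2.500 m²
V₂ = Q/A₂ = 2.426/2.500 = 0.9705 m/s

0.970 m/s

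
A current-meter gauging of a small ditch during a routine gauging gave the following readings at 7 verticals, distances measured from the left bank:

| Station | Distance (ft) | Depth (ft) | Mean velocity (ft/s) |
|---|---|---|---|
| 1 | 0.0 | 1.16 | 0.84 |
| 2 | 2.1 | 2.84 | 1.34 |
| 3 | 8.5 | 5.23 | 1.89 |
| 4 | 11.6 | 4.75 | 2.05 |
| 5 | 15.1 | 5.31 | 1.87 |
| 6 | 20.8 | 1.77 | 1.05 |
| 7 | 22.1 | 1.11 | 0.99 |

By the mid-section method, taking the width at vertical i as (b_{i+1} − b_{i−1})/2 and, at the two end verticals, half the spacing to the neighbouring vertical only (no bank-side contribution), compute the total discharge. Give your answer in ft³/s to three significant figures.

w_1 = (2.1 − 0.0)/2 = 1.05 ft; q_1 = 0.84 × 1.16 × 1.05 = 1.023 ft³/s
w_2 = (8.5 − 0.0)/2 = 4.25 ft; q_2 = 1.34 × 2.84 × 4.25 = 16.17 ft³/s
w_3 = (11.6 − 2.1)/2 = 4.75 ft; q_3 = 1.89 × 5.23 × 4.75 = 46.95 ft³/s
w_4 = (15.1 − 8.5)/2 = 3.3 ft; q_4 = 2.05 × 4.75 × 3.3 = 32.13 ft³/s
w_5 = (20.8 − 11.6)/2 = 4.6 ft; q_5 = 1.87 × 5.31 × 4.6 = 45.68 ft³/s
w_6 = (22.1 − 15.1)/2 = 3.5 ft; q_6 = 1.05 × 1.77 × 3.5 = 6.505 ft³/s
w_7 = (22.1 − 20.8)/2 = 0.65 ft; q_7 = 0.99 × 1.11 × 0.65 = 0.7143 ft³/s
Q = Σ qᵢ = 149.2 ft³/s

149 ft³/s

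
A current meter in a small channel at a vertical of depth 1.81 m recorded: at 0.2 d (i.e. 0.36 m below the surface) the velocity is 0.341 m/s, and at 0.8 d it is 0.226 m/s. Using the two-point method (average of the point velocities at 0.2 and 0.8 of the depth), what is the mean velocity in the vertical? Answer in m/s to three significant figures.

v̄ = (0.341 + 0.226) / 2 = 0.2835 m/s

0.284 m/s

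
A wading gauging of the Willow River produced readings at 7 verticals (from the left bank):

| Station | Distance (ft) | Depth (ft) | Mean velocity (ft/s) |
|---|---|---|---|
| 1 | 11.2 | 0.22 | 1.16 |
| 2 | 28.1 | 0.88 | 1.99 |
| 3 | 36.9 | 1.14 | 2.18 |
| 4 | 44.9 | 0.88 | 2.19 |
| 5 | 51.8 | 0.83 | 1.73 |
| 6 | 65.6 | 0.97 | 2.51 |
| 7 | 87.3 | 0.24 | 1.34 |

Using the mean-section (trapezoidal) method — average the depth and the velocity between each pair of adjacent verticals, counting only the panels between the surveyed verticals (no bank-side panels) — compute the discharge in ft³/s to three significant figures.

114 ft³/s

Panel 1-2: Δb = 16.9 ft, d̄ = (0.22+0.88)/2 = 0.55, v̄ = (1.16+1.99)/2 = 1.575 → q = 16.9×0.55×1.575 = 14.64 ft³/s
Panel 2-3: Δb = 8.8 ft, d̄ = (0.88+1.14)/2 = 1.01, v̄ = (1.99+2.18)/2 = 2.085 → q = 8.8×1.01×2.085 = 18.53 ft³/s
Panel 3-4: Δb = 8 ft, d̄ = (1.14+0.88)/2 = 1.01, v̄ = (2.18+2.19)/2 = 2.185 → q = 8×1.01×2.185 = 17.65 ft³/s
Panel 4-5: Δb = 6.9 ft, d̄ = (0.88+0.83)/2 = 0.855, v̄ = (2.19+1.73)/2 = 1.96 → q = 6.9×0.855×1.96 = 11.56 ft³/s
Panel 5-6: Δb = 13.8 ft, d̄ = (0.83+0.97)/2 = 0.9, v̄ = (1.73+2.51)/2 = 2.12 → q = 13.8×0.9×2.12 = 26.33 ft³/s
Panel 6-7: Δb = 21.7 ft, d̄ = (0.97+0.24)/2 = 0.605, v̄ = (2.51+1.34)/2 = 1.925 → q = 21.7×0.605×1.925 = 25.27 ft³/s
Q = Σ q = 114.0 ft³/s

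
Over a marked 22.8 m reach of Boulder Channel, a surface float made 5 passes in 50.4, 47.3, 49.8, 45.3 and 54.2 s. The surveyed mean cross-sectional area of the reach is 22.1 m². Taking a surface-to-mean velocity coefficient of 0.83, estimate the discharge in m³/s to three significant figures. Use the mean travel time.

8.47 m³/s

t̄ = (50.4 + 47.3 + 49.8 + 45.3 + 54.2) / 5 = 49.4 s
v_surface = L / t̄ = 22.8 / 49.4 = 0.4615 m/s
v_mean = 0.83 × 0.4615 = 0.3831 m/s
Q = A × v_mean = 22.1 × 0.3831 = 8.466 m³/s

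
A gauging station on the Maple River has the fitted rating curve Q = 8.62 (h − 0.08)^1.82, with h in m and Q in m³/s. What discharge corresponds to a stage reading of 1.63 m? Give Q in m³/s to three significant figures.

19.1 m³/s

Q = 8.62 × (1.63 − 0.08)^1.82 = 8.62 × 1.55^1.82 = 19.14 m³/s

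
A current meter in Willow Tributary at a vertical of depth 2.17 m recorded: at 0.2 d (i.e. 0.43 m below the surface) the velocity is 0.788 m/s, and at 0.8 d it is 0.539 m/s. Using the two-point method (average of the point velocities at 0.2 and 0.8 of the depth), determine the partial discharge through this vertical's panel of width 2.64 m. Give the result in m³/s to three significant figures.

3.80 m³/s

v̄ = (0.788 + 0.539) / 2 = 0.6635 m/s
q = v̄ × d × w = 0.6635 × 2.17 × 2.64 = 3.801 m³/s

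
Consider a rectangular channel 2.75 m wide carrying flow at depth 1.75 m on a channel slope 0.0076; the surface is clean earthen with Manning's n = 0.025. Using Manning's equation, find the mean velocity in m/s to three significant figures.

2.93 m/s

A = b·y = 2.75 × 1.75 = 4.813 m²
P = b + 2y = 2.75 + 2×1.75 = 6.250 m
R = A/P = 4.813/6.250 = 0.7700 m
Q = (1/n)·A·R^(2/3)·S^(1/2) = (1/0.025) × 4.813 × 0.7700^(2/3) × 0.0076^(1/2) = 14.10 m³/s
V = Q/A = 14.10/4.813 = 2.930 m/s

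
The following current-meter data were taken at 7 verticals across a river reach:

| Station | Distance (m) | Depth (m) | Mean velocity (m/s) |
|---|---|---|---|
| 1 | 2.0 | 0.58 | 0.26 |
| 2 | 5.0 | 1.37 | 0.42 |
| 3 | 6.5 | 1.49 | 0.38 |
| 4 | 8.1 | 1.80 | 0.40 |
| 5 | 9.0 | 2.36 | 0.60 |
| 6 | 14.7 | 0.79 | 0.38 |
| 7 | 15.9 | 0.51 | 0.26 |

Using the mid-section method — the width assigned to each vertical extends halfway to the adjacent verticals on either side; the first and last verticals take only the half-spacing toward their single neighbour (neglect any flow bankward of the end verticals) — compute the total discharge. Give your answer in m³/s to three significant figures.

w_1 = (5.0 − 2.0)/2 = 1.5 m; q_1 = 0.26 × 0.58 × 1.5 = 0.2262 m³/s
w_2 = (6.5 − 2.0)/2 = 2.25 m; q_2 = 0.42 × 1.37 × 2.25 = 1.295 m³/s
w_3 = (8.1 − 5.0)/2 = 1.55 m; q_3 = 0.38 × 1.49 × 1.55 = 0.8776 m³/s
w_4 = (9.0 − 6.5)/2 = 1.25 m; q_4 = 0.40 × 1.80 × 1.25 = 0.9000 m³/s
w_5 = (14.7 − 8.1)/2 = 3.3 m; q_5 = 0.60 × 2.36 × 3.3 = 4.673 m³/s
w_6 = (15.9 − 9.0)/2 = 3.45 m; q_6 = 0.38 × 0.79 × 3.45 = 1.036 m³/s
w_7 = (15.9 − 14.7)/2 = 0.6 m; q_7 = 0.26 × 0.51 × 0.6 = 0.07956 m³/s
Q = Σ qᵢ = 9.087 m³/s

9.09 m³/s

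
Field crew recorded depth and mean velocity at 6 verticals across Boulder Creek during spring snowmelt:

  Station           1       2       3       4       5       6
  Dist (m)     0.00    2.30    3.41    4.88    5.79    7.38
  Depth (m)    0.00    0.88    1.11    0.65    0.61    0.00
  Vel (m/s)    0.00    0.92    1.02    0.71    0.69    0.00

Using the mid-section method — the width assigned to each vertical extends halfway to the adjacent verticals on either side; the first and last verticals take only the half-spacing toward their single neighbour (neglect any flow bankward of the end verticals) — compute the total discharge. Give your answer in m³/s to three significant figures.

3.92 m³/s

w_2 = (3.41 − 0.00)/2 = 1.705 m; q_2 = 0.92 × 0.88 × 1.705 = 1.380 m³/s
w_3 = (4.88 − 2.30)/2 = 1.29 m; q_3 = 1.02 × 1.11 × 1.29 = 1.461 m³/s
w_4 = (5.79 − 3.41)/2 = 1.19 m; q_4 = 0.71 × 0.65 × 1.19 = 0.5492 m³/s
w_5 = (7.38 − 4.88)/2 = 1.25 m; q_5 = 0.69 × 0.61 × 1.25 = 0.5261 m³/s
Stations 1, 6 contribute zero (depth or velocity is 0).
Q = Σ qᵢ = 3.916 m³/s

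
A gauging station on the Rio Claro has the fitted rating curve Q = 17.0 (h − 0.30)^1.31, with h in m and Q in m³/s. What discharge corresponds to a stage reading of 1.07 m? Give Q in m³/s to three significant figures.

Q = 17.0 × (1.07 − 0.30)^1.31 = 17.0 × 0.77^1.31 = 12.07 m³/s

12.1 m³/s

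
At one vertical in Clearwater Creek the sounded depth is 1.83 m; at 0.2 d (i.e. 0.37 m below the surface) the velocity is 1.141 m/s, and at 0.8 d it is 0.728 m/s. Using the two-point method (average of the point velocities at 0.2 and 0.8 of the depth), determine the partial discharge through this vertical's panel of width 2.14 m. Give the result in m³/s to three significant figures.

v̄ = (1.141 + 0.728) / 2 = 0.9345 m/s
q = v̄ × d × w = 0.9345 × 1.83 × 2.14 = 3.660 m³/s

3.66 m³/s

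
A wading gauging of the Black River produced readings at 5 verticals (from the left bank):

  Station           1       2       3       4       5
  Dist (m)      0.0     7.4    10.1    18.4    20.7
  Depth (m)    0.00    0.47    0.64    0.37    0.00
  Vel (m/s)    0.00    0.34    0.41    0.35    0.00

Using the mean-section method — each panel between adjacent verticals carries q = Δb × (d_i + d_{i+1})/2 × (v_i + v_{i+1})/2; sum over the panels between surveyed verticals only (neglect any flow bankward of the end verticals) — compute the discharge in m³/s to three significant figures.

2.52 m³/s

Panel 1-2: Δb = 7.4 m, d̄ = (0.00+0.47)/2 = 0.235, v̄ = (0.00+0.34)/2 = 0.17 → q = 7.4×0.235×0.17 = 0.2956 m³/s
Panel 2-3: Δb = 2.7 m, d̄ = (0.47+0.64)/2 = 0.555, v̄ = (0.34+0.41)/2 = 0.375 → q = 2.7×0.555×0.375 = 0.5619 m³/s
Panel 3-4: Δb = 8.3 m, d̄ = (0.64+0.37)/2 = 0.505, v̄ = (0.41+0.35)/2 = 0.38 → q = 8.3×0.505×0.38 = 1.593 m³/s
Panel 4-5: Δb = 2.3 m, d̄ = (0.37+0.00)/2 = 0.185, v̄ = (0.35+0.00)/2 = 0.175 → q = 2.3×0.185×0.175 = 0.07446 m³/s
Q = Σ q = 2.525 m³/s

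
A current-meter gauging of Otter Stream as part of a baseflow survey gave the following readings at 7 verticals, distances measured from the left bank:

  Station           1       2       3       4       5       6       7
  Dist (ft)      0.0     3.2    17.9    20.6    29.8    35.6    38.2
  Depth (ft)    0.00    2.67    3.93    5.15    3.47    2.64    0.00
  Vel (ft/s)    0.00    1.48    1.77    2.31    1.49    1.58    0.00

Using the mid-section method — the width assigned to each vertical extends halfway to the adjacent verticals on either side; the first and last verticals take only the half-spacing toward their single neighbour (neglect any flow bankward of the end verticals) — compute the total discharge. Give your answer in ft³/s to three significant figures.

w_2 = (17.9 − 0.0)/2 = 8.95 ft; q_2 = 1.48 × 2.67 × 8.95 = 35.37 ft³/s
w_3 = (20.6 − 3.2)/2 = 8.7 ft; q_3 = 1.77 × 3.93 × 8.7 = 60.52 ft³/s
w_4 = (29.8 − 17.9)/2 = 5.95 ft; q_4 = 2.31 × 5.15 × 5.95 = 70.78 ft³/s
w_5 = (35.6 − 20.6)/2 = 7.5 ft; q_5 = 1.49 × 3.47 × 7.5 = 38.78 ft³/s
w_6 = (38.2 − 29.8)/2 = 4.2 ft; q_6 = 1.58 × 2.64 × 4.2 = 17.52 ft³/s
Stations 1, 7 contribute zero (depth or velocity is 0).
Q = Σ qᵢ = 223.0 ft³/s

223 ft³/s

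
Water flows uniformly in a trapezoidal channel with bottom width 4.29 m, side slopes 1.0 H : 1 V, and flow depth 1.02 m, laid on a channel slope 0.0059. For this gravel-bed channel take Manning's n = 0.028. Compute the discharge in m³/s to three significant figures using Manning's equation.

A = (b + z·y)·y = (4.29 + 1.0×1.02)×1.02 = 5.416 m²
P = b + 2y√(1+z²) = 4.29 + 2×1.02×√(1+1.0²) = 7.175 m
R = A/P = 5.416/7.175 = 0.7549 m
Q = (1/n)·A·R^(2/3)·S^(1/2) = (1/0.028) × 5.416 × 0.7549^(2/3) × 0.0059^(1/2) = 12.32 m³/s

12.3 m³/s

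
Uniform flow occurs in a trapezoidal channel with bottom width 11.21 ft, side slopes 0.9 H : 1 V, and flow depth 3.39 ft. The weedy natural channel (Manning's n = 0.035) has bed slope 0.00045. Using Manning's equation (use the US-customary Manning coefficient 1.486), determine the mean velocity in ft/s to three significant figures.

A = (b + z·y)·y = (11.21 + 0.9×3.39)×3.39 = 48.34 ft²
P = b + 2y√(1+z²) = 11.21 + 2×3.39×√(1+0.9²) = 20.33 ft
R = A/P = 48.34/20.33 = 2.378 ft
Q = (1.486/n)·A·R^(2/3)·S^(1/2) = (1.486/0.035) × 48.34 × 2.378^(2/3) × 0.00045^(1/2) = 77.57 ft³/s
V = Q/A = 77.57/48.34 = 1.605 ft/s

1.60 ft/s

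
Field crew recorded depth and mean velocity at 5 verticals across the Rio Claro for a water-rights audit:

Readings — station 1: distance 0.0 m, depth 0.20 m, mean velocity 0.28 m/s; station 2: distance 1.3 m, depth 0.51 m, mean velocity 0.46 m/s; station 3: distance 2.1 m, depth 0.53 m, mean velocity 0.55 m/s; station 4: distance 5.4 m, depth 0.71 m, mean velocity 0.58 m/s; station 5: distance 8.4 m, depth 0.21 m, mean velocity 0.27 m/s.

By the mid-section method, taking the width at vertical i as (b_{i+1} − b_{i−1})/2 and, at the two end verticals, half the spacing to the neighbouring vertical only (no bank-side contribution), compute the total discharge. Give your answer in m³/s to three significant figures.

w_1 = (1.3 − 0.0)/2 = 0.65 m; q_1 = 0.28 × 0.20 × 0.65 = 0.03640 m³/s
w_2 = (2.1 − 0.0)/2 = 1.05 m; q_2 = 0.46 × 0.51 × 1.05 = 0.2463 m³/s
w_3 = (5.4 − 1.3)/2 = 2.05 m; q_3 = 0.55 × 0.53 × 2.05 = 0.5976 m³/s
w_4 = (8.4 − 2.1)/2 = 3.15 m; q_4 = 0.58 × 0.71 × 3.15 = 1.297 m³/s
w_5 = (8.4 − 5.4)/2 = 1.5 m; q_5 = 0.27 × 0.21 × 1.5 = 0.08505 m³/s
Q = Σ qᵢ = 2.263 m³/s

2.26 m³/s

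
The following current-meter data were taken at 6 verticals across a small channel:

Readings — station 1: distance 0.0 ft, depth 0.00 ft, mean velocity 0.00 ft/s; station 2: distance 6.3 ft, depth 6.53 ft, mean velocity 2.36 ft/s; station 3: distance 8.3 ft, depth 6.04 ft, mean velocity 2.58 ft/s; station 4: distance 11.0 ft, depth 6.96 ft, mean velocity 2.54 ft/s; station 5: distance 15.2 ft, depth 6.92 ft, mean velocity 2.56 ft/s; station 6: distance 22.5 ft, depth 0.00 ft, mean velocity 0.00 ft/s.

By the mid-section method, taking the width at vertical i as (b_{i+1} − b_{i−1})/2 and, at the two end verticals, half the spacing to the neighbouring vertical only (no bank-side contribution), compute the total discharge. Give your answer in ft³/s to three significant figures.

w_2 = (8.3 − 0.0)/2 = 4.15 ft; q_2 = 2.36 × 6.53 × 4.15 = 63.95 ft³/s
w_3 = (11.0 − 6.3)/2 = 2.35 ft; q_3 = 2.58 × 6.04 × 2.35 = 36.62 ft³/s
w_4 = (15.2 − 8.3)/2 = 3.45 ft; q_4 = 2.54 × 6.96 × 3.45 = 60.99 ft³/s
w_5 = (22.5 − 11.0)/2 = 5.75 ft; q_5 = 2.56 × 6.92 × 5.75 = 101.9 ft³/s
Stations 1, 6 contribute zero (depth or velocity is 0).
Q = Σ qᵢ = 263.4 ft³/s

263 ft³/s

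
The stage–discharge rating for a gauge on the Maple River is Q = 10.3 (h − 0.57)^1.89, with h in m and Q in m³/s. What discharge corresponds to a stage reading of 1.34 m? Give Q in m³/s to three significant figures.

6.28 m³/s

Q = 10.3 × (1.34 − 0.57)^1.89 = 10.3 × 0.77^1.89 = 6.285 m³/s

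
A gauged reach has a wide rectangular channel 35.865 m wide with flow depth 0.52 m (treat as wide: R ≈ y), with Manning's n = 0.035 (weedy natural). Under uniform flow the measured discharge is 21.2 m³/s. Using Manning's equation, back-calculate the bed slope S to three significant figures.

0.00379

A = b·y = 35.865 × 0.52 = 18.65 m²
Wide channel: R ≈ y = 0.52 m
S = (Q·n / (1·A·R^(2/3)))² = (21.2×0.035 / (1×18.65×0.6466))² = 0.003785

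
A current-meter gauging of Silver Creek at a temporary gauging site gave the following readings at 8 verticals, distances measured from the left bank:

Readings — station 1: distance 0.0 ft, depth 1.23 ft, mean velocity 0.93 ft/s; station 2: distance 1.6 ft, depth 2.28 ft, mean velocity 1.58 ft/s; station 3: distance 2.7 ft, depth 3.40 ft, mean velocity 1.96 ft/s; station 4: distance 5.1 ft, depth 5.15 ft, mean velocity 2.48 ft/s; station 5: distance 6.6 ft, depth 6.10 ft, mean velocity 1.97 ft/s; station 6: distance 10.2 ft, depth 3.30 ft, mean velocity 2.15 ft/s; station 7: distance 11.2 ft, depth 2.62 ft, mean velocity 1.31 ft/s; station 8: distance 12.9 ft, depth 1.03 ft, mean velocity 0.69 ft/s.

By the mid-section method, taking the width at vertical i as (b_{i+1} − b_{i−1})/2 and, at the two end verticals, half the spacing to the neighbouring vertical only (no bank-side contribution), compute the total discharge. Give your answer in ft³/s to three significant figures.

94.5 ft³/s

w_1 = (1.6 − 0.0)/2 = 0.8 ft; q_1 = 0.93 × 1.23 × 0.8 = 0.9151 ft³/s
w_2 = (2.7 − 0.0)/2 = 1.35 ft; q_2 = 1.58 × 2.28 × 1.35 = 4.863 ft³/s
w_3 = (5.1 − 1.6)/2 = 1.75 ft; q_3 = 1.96 × 3.40 × 1.75 = 11.66 ft³/s
w_4 = (6.6 − 2.7)/2 = 1.95 ft; q_4 = 2.48 × 5.15 × 1.95 = 24.91 ft³/s
w_5 = (10.2 − 5.1)/2 = 2.55 ft; q_5 = 1.97 × 6.10 × 2.55 = 30.64 ft³/s
w_6 = (11.2 − 6.6)/2 = 2.3 ft; q_6 = 2.15 × 3.30 × 2.3 = 16.32 ft³/s
w_7 = (12.9 − 10.2)/2 = 1.35 ft; q_7 = 1.31 × 2.62 × 1.35 = 4.633 ft³/s
w_8 = (12.9 − 11.2)/2 = 0.85 ft; q_8 = 0.69 × 1.03 × 0.85 = 0.6041 ft³/s
Q = Σ qᵢ = 94.55 ft³/s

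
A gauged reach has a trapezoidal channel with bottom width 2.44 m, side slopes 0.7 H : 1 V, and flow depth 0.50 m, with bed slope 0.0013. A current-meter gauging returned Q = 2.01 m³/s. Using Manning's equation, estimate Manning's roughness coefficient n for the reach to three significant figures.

0.0132

A = (b + z·y)·y = (2.44 + 0.7×0.50)×0.50 = 1.395 m²
P = b + 2y√(1+z²) = 2.44 + 2×0.50×√(1+0.7²) = 3.661 m
R = A/P = 1.395/3.661 = 0.3811 m
n = (1/Q)·A·R^(2/3)·S^(1/2) = (1/2.01) × 1.395 × 0.5256 × 0.03606 = 0.01315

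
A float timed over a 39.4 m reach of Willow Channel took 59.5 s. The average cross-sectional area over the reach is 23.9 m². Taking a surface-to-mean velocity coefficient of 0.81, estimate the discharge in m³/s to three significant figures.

12.8 m³/s

v_surface = L / t̄ = 39.4 / 59.5 = 0.6622 m/s
v_mean = 0.81 × 0.6622 = 0.5364 m/s
Q = A × v_mean = 23.9 × 0.5364 = 12.82 m³/s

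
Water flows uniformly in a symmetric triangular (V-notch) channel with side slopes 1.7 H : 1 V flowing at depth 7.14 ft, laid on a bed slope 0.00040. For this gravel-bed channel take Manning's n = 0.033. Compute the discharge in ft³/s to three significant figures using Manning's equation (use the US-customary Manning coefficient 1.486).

165 ft³/s

A = z·y² = 1.7×7.14² = 86.67 ft²
P = 2y√(1+z²) = 2×7.14×√(1+1.7²) = 28.16 ft
R = A/P = 86.67/28.16 = 3.077 ft
Q = (1.486/n)·A·R^(2/3)·S^(1/2) = (1.486/0.033) × 86.67 × 3.077^(2/3) × 0.00040^(1/2) = 165.1 ft³/s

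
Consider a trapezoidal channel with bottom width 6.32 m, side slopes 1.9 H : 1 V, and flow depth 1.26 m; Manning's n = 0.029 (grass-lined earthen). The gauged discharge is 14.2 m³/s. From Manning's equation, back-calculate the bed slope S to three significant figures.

0.00154

A = (b + z·y)·y = (6.32 + 1.9×1.26)×1.26 = 10.98 m²
P = b + 2y√(1+z²) = 6.32 + 2×1.26×√(1+1.9²) = 11.73 m
R = A/P = 10.98/11.73 = 0.9360 m
S = (Q·n / (1·A·R^(2/3)))² = (14.2×0.029 / (1×10.98×0.9568))² = 0.001536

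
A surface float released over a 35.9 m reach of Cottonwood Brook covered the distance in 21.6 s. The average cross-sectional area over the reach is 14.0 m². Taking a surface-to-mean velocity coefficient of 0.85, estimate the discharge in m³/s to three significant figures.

v_surface = L / t̄ = 35.9 / 21.6 = 1.662 m/s
v_mean = 0.85 × 1.662 = 1.413 m/s
Q = A × v_mean = 14.0 × 1.413 = 19.78 m³/s

19.8 m³/s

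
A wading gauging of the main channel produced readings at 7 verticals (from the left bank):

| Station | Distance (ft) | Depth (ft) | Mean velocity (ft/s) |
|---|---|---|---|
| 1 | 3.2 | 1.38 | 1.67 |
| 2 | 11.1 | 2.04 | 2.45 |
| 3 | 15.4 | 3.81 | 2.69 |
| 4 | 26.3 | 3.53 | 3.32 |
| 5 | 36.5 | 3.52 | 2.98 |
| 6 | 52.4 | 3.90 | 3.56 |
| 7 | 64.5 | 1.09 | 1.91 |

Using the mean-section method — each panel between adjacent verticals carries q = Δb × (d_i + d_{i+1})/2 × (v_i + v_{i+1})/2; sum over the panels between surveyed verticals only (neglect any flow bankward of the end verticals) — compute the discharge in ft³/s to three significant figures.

569 ft³/s

Panel 1-2: Δb = 7.9 ft, d̄ = (1.38+2.04)/2 = 1.71, v̄ = (1.67+2.45)/2 = 2.06 → q = 7.9×1.71×2.06 = 27.83 ft³/s
Panel 2-3: Δb = 4.3 ft, d̄ = (2.04+3.81)/2 = 2.925, v̄ = (2.45+2.69)/2 = 2.57 → q = 4.3×2.925×2.57 = 32.32 ft³/s
Panel 3-4: Δb = 10.9 ft, d̄ = (3.81+3.53)/2 = 3.67, v̄ = (2.69+3.32)/2 = 3.005 → q = 10.9×3.67×3.005 = 120.2 ft³/s
Panel 4-5: Δb = 10.2 ft, d̄ = (3.53+3.52)/2 = 3.525, v̄ = (3.32+2.98)/2 = 3.15 → q = 10.2×3.525×3.15 = 113.3 ft³/s
Panel 5-6: Δb = 15.9 ft, d̄ = (3.52+3.90)/2 = 3.71, v̄ = (2.98+3.56)/2 = 3.27 → q = 15.9×3.71×3.27 = 192.9 ft³/s
Panel 6-7: Δb = 12.1 ft, d̄ = (3.90+1.09)/2 = 2.495, v̄ = (3.56+1.91)/2 = 2.735 → q = 12.1×2.495×2.735 = 82.57 ft³/s
Q = Σ q = 569.1 ft³/s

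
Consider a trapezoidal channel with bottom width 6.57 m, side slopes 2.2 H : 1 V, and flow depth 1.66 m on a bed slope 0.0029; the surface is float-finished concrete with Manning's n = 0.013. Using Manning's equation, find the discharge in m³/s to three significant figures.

77.7 m³/s

A = (b + z·y)·y = (6.57 + 2.2×1.66)×1.66 = 16.97 m²
P = b + 2y√(1+z²) = 6.57 + 2×1.66×√(1+2.2²) = 14.59 m
R = A/P = 16.97/14.59 = 1.163 m
Q = (1/n)·A·R^(2/3)·S^(1/2) = (1/0.013) × 16.97 × 1.163^(2/3) × 0.0029^(1/2) = 77.73 m³/s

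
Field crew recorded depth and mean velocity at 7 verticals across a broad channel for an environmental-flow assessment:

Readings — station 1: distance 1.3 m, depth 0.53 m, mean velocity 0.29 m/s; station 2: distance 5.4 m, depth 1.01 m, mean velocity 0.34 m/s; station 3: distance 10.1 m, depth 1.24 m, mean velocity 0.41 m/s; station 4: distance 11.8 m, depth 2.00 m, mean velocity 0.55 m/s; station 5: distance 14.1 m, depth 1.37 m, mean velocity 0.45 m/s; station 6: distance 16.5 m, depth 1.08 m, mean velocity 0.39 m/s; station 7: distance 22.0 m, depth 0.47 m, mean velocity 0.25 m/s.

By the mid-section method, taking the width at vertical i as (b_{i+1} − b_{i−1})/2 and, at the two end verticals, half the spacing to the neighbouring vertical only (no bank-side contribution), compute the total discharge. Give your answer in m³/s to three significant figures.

9.09 m³/s

w_1 = (5.4 − 1.3)/2 = 2.05 m; q_1 = 0.29 × 0.53 × 2.05 = 0.3151 m³/s
w_2 = (10.1 − 1.3)/2 = 4.4 m; q_2 = 0.34 × 1.01 × 4.4 = 1.511 m³/s
w_3 = (11.8 − 5.4)/2 = 3.2 m; q_3 = 0.41 × 1.24 × 3.2 = 1.627 m³/s
w_4 = (14.1 − 10.1)/2 = 2 m; q_4 = 0.55 × 2.00 × 2 = 2.200 m³/s
w_5 = (16.5 − 11.8)/2 = 2.35 m; q_5 = 0.45 × 1.37 × 2.35 = 1.449 m³/s
w_6 = (22.0 − 14.1)/2 = 3.95 m; q_6 = 0.39 × 1.08 × 3.95 = 1.664 m³/s
w_7 = (22.0 − 16.5)/2 = 2.75 m; q_7 = 0.25 × 0.47 × 2.75 = 0.3231 m³/s
Q = Σ qᵢ = 9.089 m³/s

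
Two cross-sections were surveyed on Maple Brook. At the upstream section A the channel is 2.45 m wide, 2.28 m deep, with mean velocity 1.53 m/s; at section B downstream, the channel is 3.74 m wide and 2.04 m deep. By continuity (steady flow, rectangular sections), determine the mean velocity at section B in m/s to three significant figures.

1.12 m/s

Q = A₁V₁ = (2.45×2.28) × 1.53 = 8.547 m³/s
A₂ = 3.74 × 2.04 = 7.630 m²
V₂ = Q/A₂ = 8.547/7.630 = 1.120 m/s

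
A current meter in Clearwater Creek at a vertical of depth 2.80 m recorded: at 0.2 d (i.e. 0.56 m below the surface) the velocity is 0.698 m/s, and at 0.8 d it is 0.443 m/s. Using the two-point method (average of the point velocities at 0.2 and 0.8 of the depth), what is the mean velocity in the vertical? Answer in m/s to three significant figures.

0.571 m/s

v̄ = (0.698 + 0.443) / 2 = 0.5705 m/s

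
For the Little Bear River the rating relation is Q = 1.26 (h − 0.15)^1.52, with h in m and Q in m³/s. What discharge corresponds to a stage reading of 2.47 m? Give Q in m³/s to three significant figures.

Q = 1.26 × (2.47 − 0.15)^1.52 = 1.26 × 2.32^1.52 = 4.528 m³/s

4.53 m³/s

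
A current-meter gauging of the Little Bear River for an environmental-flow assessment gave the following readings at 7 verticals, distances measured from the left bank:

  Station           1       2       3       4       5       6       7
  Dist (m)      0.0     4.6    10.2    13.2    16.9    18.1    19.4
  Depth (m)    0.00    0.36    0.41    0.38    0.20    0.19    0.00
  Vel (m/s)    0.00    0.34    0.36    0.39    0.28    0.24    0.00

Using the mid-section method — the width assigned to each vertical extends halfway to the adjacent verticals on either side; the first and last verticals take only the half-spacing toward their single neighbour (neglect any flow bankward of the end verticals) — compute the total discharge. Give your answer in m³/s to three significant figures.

w_2 = (10.2 − 0.0)/2 = 5.1 m; q_2 = 0.34 × 0.36 × 5.1 = 0.6242 m³/s
w_3 = (13.2 − 4.6)/2 = 4.3 m; q_3 = 0.36 × 0.41 × 4.3 = 0.6347 m³/s
w_4 = (16.9 − 10.2)/2 = 3.35 m; q_4 = 0.39 × 0.38 × 3.35 = 0.4965 m³/s
w_5 = (18.1 − 13.2)/2 = 2.45 m; q_5 = 0.28 × 0.20 × 2.45 = 0.1372 m³/s
w_6 = (19.4 − 16.9)/2 = 1.25 m; q_6 = 0.24 × 0.19 × 1.25 = 0.05700 m³/s
Stations 1, 7 contribute zero (depth or velocity is 0).
Q = Σ qᵢ = 1.950 m³/s

1.95 m³/s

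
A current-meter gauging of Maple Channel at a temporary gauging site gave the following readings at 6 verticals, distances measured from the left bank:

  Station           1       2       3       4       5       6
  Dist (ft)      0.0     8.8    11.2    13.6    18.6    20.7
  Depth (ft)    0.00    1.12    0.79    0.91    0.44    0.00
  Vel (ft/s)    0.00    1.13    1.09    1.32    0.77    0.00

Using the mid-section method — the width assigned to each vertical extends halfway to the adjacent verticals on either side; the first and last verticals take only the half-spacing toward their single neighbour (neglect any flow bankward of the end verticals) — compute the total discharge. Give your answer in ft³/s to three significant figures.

14.8 ft³/s

w_2 = (11.2 − 0.0)/2 = 5.6 ft; q_2 = 1.13 × 1.12 × 5.6 = 7.087 ft³/s
w_3 = (13.6 − 8.8)/2 = 2.4 ft; q_3 = 1.09 × 0.79 × 2.4 = 2.067 ft³/s
w_4 = (18.6 − 11.2)/2 = 3.7 ft; q_4 = 1.32 × 0.91 × 3.7 = 4.444 ft³/s
w_5 = (20.7 − 13.6)/2 = 3.55 ft; q_5 = 0.77 × 0.44 × 3.55 = 1.203 ft³/s
Stations 1, 6 contribute zero (depth or velocity is 0).
Q = Σ qᵢ = 14.80 ft³/s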